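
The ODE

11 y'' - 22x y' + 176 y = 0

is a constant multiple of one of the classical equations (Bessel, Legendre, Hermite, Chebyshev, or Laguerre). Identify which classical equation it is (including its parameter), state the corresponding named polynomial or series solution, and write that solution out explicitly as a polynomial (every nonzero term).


All three coefficients share the factor 11; dividing through by 11 gives  y'' - 2x y' + 16 y = 0.
This matches the Hermite equation y'' - 2x y' + 2n y = 0 with 2n = 16, so n = 8; the polynomial solution is H_8(x).
With y = sum_k a_k x^k, matching x^k gives (k+2)(k+1) a_{k+2} = 2(k - n) a_k = 2(k - 8) a_k. The right side vanishes at k = 8, so the series with the parity of 8 terminates at degree 8.
Standard normalization: leading coefficient of H_n is 2^n, so a_8 = 2^8 = 256. Work downward with a_k = (k+1)(k+2) a_{k+2} / (2(k - n)):
  a_6 = (7)(8)(256) / (2(6 - 8)) = 14336/(-4) = -3584
  a_4 = (5)(6)(-3584) / (2(4 - 8)) = -107520/(-8) = 13440
  a_2 = (3)(4)(13440) / (2(2 - 8)) = 161280/(-12) = -13440
  a_0 = (1)(2)(-13440) / (2(0 - 8)) = -26880/(-16) = 1680
Hence H_8(x) = 256 x^8 - 3584 x^6 + 13440 x^4 - 13440 x^2 + 1680.

H_8(x); series = 256 x^8 - 3584 x^6 + 13440 x^4 - 13440 x^2 + 1680


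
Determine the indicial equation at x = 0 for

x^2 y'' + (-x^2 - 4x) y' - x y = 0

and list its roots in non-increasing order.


Divide by x^2 to reach normal form y'' + P_1(x) y' + P_2(x) y = 0 with P_1(x) = -1 - 4/x and P_2(x) = -1/x.
x = 0 is a singular point because the y'-coefficient -1 - 4/x has a pole at x = 0 and the y-coefficient -1/x has a pole at x = 0.
It is a regular singular point because x P_1(x) = p(x) = -x - 4 and x^2 P_2(x) = q(x) = -x are polynomials, hence analytic at x = 0.
p(0) = -4,  q(0) = 0.
Indicial equation: r(r-1) + p(0) r + q(0) = 0, i.e. r^2 + (p(0) - 1) r + q(0) = 0, i.e. r^2 - 5 r = 0.
Discriminant: (-5)^2 - 4(0) = 25, so r = (5 ± 5)/2.
Solving: r_1 = 5, r_2 = 0.

indicial: r^2 - 5 r = 0; roots r_1 = 5, r_2 = 0


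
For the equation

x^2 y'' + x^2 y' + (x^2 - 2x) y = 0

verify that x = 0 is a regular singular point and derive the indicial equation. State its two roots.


Divide by x^2 to reach normal form y'' + P_1(x) y' + P_2(x) y = 0 with P_1(x) = 1 and P_2(x) = 1 - 2/x.
x = 0 is a singular point because the y-coefficient 1 - 2/x has a pole at x = 0.
It is a regular singular point because x P_1(x) = p(x) = x and x^2 P_2(x) = q(x) = x^2 - 2x are polynomials, hence analytic at x = 0.
p(0) = 0,  q(0) = 0.
Indicial equation: r(r-1) + p(0) r + q(0) = 0, i.e. r^2 + (p(0) - 1) r + q(0) = 0, i.e. r^2 - 1 r = 0.
Discriminant: (-1)^2 - 4(0) = 1, so r = (1 ± 1)/2.
Solving: r_1 = 1, r_2 = 0.

indicial: r^2 - 1 r = 0; roots r_1 = 1, r_2 = 0


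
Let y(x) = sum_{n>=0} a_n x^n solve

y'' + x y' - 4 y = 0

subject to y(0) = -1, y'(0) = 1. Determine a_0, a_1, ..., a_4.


Ansatz: y(x) = sum_{n>=0} a_n x^n, so y'(x) = sum_{n>=1} n a_n x^(n-1) and y''(x) = sum_{n>=2} n(n-1) a_n x^(n-2).
Substitute into P(x) y'' + Q(x) y' + R(x) y = 0 with P(x) = 1, Q(x) = x, R(x) = -4, and match powers of x.
Initial conditions: a_0 = -1, a_1 = 1.
Setting the coefficient of each power of x to zero and solving order by order (substituting the coefficients already found):
  x^0: 2 a_2 - 4 a_0 = 0  ->  2 a_2 = 4 a_0 = -4  ->  a_2 = -2
  x^1: 6 a_3 - 3 a_1 = 0  ->  6 a_3 = 3 a_1 = 3  ->  a_3 = 1/2
  x^2: 12 a_4 - 2 a_2 = 0  ->  12 a_4 = 2 a_2 = -4  ->  a_4 = -1/3
Truncated series: y(x) = -1 + x - 2 x^2 + (1/2) x^3 - (1/3) x^4 + O(x^5).

a_0 = -1; a_1 = 1; a_2 = -2; a_3 = 1/2; a_4 = -1/3


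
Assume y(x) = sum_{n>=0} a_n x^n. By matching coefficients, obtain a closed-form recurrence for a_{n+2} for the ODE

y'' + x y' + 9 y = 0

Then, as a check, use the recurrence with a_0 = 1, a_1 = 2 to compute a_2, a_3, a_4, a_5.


Substitute y = sum_n a_n x^n.
y''(x) has coefficient (n+2)(n+1) a_{n+2} at x^n;
x y'(x) has coefficient n a_n at x^n (shift);
9 y(x) has coefficient 9 a_n at x^n.
Matching x^n: (n+2)(n+1) a_{n+2} + (n + 9) a_n = 0.
Thus a_{n+2} = (-n - 9) / ((n+1)(n+2)) * a_n.

Check with a_0 = 1, a_1 = 2 (apply the recurrence for n = 0, 1, 2, 3): a_0 = 1, a_1 = 2, a_2 = -9/2, a_3 = -10/3, a_4 = 33/8, a_5 = 2.

a_(n+2) = (-n - 9) / ((n+1)(n+2)) * a_n; check: a_0 = 1, a_1 = 2, a_2 = -9/2, a_3 = -10/3, a_4 = 33/8, a_5 = 2


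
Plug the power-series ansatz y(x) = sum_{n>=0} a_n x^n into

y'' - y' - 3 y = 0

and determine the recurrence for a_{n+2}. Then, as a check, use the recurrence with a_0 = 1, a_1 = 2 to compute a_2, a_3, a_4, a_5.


Substitute y = sum_n a_n x^n.
y''(x) has coefficient (n+2)(n+1) a_{n+2} at x^n;
-y'(x) has coefficient -(n+1) a_{n+1} at x^n;
-3 y(x) has coefficient -3 a_n at x^n.
Matching x^n: (n+2)(n+1) a_{n+2} - (n+1) a_{n+1} - 3 a_n = 0.
Thus a_{n+2} = [(n+1) a_{n+1} + 3 a_n] / ((n+1)(n+2)).

Check with a_0 = 1, a_1 = 2 (apply the recurrence for n = 0, 1, 2, 3): a_0 = 1, a_1 = 2, a_2 = 5/2, a_3 = 11/6, a_4 = 13/12, a_5 = 59/120.

a_(n+2) = [(n+1) a_(n+1) + 3 a_n] / ((n+1)(n+2)); check: a_0 = 1, a_1 = 2, a_2 = 5/2, a_3 = 11/6, a_4 = 13/12, a_5 = 59/120


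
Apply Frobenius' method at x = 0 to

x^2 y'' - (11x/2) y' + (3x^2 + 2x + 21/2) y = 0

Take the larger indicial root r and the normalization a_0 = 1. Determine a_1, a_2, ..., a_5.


Write in Frobenius form y'' + (p(x)/x) y' + (q(x)/x^2) y = 0:
  p(x) = -11/2,  q(x) = 3x^2 + 2x + 21/2.
Indicial equation: r(r-1) + (-11/2) r + (21/2) = 0 -> roots r_1 = 7/2, r_2 = 3.
Take r = r_1 = 7/2. Let y(x) = x^r sum_{n>=0} a_n x^n with a_0 = 1.
Substitute y = x^r sum a_n x^n and match x^{r+n}. The recurrence is
  D(n) a_n + 2 a_{n-1} + 3 a_{n-2} = 0,  where D(n) = (r+n)(r+n-1) + (-11/2)(r+n) + (21/2).
  a_n = [-2 a_{n-1} - 3 a_{n-2}] / D(n).
Since the indicial polynomial factors as (r - r_1)(r - r_2), D(n) = (r_1 + n - r_1)(r_1 + n - r_2) = n(n + 1/2).
Evaluating step by step (a_0 = 1):
  n = 1: D(1) = 1(1 + 1/2) = 3/2; numerator = -2(1) = -2; a_1 = (-2)/(3/2) = -4/3
  n = 2: D(2) = 2(2 + 1/2) = 5; numerator = -2(-4/3) - 3(1) = -1/3; a_2 = (-1/3)/(5) = -1/15
  n = 3: D(3) = 3(3 + 1/2) = 21/2; numerator = -2(-1/15) - 3(-4/3) = 62/15; a_3 = (62/15)/(21/2) = 124/315
  n = 4: D(4) = 4(4 + 1/2) = 18; numerator = -2(124/315) - 3(-1/15) = -37/63; a_4 = (-37/63)/(18) = -37/1134
  n = 5: D(5) = 5(5 + 1/2) = 55/2; numerator = -2(-37/1134) - 3(124/315) = -3163/2835; a_5 = (-3163/2835)/(55/2) = -6326/155925

r = 7/2; a_0 = 1; a_1 = -4/3; a_2 = -1/15; a_3 = 124/315; a_4 = -37/1134; a_5 = -6326/155925


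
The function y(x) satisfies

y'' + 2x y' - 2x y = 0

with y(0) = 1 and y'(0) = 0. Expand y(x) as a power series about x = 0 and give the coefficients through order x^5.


Ansatz: y(x) = sum_{n>=0} a_n x^n, so y'(x) = sum_{n>=1} n a_n x^(n-1) and y''(x) = sum_{n>=2} n(n-1) a_n x^(n-2).
Substitute into P(x) y'' + Q(x) y' + R(x) y = 0 with P(x) = 1, Q(x) = 2x, R(x) = -2x, and match powers of x.
Initial conditions: a_0 = 1, a_1 = 0.
Setting the coefficient of each power of x to zero and solving order by order (substituting the coefficients already found):
  x^0: 2 a_2 = 0  ->  a_2 = 0
  x^1: 6 a_3 + 2 a_1 - 2 a_0 = 0  ->  6 a_3 = -2 a_1 + 2 a_0 = 2  ->  a_3 = 1/3
  x^2: 12 a_4 + 4 a_2 - 2 a_1 = 0  ->  12 a_4 = -4 a_2 + 2 a_1 = 0  ->  a_4 = 0
  x^3: 20 a_5 + 6 a_3 - 2 a_2 = 0  ->  20 a_5 = -6 a_3 + 2 a_2 = -2  ->  a_5 = -1/10
Truncated series: y(x) = 1 + (1/3) x^3 - (1/10) x^5 + O(x^6).

a_0 = 1; a_1 = 0; a_2 = 0; a_3 = 1/3; a_4 = 0; a_5 = -1/10


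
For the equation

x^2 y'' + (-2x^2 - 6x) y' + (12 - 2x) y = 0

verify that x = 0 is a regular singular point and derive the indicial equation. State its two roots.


Divide by x^2 to reach normal form y'' + P_1(x) y' + P_2(x) y = 0 with P_1(x) = -2 - 6/x and P_2(x) = -2/x + 12/x^2.
x = 0 is a singular point because the y'-coefficient -2 - 6/x has a pole at x = 0 and the y-coefficient -2/x + 12/x^2 has a pole at x = 0.
It is a regular singular point because x P_1(x) = p(x) = -2x - 6 and x^2 P_2(x) = q(x) = 12 - 2x are polynomials, hence analytic at x = 0.
p(0) = -6,  q(0) = 12.
Indicial equation: r(r-1) + p(0) r + q(0) = 0, i.e. r^2 + (p(0) - 1) r + q(0) = 0, i.e. r^2 - 7 r + 12 = 0.
Discriminant: (-7)^2 - 4(12) = 1, so r = (7 ± 1)/2.
Solving: r_1 = 4, r_2 = 3.

indicial: r^2 - 7 r + 12 = 0; roots r_1 = 4, r_2 = 3


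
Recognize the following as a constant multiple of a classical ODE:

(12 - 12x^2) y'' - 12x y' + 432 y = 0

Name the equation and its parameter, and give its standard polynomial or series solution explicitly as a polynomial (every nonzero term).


All three coefficients share the factor 12; dividing through by 12 gives  (1 - x^2) y'' - x y' + 36 y = 0.
This matches the Chebyshev equation (1 - x^2) y'' - x y' + n^2 y = 0 (note the -x y' term, not -2x y') with n^2 = 36, so n = 6; the polynomial solution is T_6(x).
With y = sum_k a_k x^k, matching x^k gives (k+2)(k+1) a_{k+2} = (k^2 - n^2) a_k = (k - 6)(k + 6) a_k. The right side vanishes at k = 6, so the series with the parity of 6 terminates at degree 6.
Standard normalization: leading coefficient of T_n is 2^(n-1), so a_6 = 2^5 = 32. Work downward with a_k = (k+1)(k+2) a_{k+2} / ((k - 6)(k + 6)):
  a_4 = (5)(6)(32) / ((4 - 6)(4 + 6)) = 960/(-20) = -48
  a_2 = (3)(4)(-48) / ((2 - 6)(2 + 6)) = -576/(-32) = 18
  a_0 = (1)(2)(18) / ((0 - 6)(0 + 6)) = 36/(-36) = -1
Hence T_6(x) = 32 x^6 - 48 x^4 + 18 x^2 - 1.

T_6(x); series = 32 x^6 - 48 x^4 + 18 x^2 - 1


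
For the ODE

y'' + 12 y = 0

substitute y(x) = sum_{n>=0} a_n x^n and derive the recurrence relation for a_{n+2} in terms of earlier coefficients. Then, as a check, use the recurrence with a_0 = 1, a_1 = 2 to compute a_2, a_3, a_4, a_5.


Substitute y = sum_n a_n x^n into y'' + (const) y = 0.
y''(x) = sum_{n>=0} (n+2)(n+1) a_{n+2} x^n.
The ODE becomes sum_n [(n+2)(n+1) a_{n+2} + 12 a_n] x^n = 0.
Setting each coefficient to zero gives the recurrence:
  (n+2)(n+1) a_{n+2} + 12 a_n = 0,
  a_{n+2} = -12 / ((n+1)(n+2)) a_n.

Check with a_0 = 1, a_1 = 2 (apply the recurrence for n = 0, 1, 2, 3): a_0 = 1, a_1 = 2, a_2 = -6, a_3 = -4, a_4 = 6, a_5 = 12/5.

a_{n+2} = -12/((n+1)(n+2)) * a_n; check: a_0 = 1, a_1 = 2, a_2 = -6, a_3 = -4, a_4 = 6, a_5 = 12/5


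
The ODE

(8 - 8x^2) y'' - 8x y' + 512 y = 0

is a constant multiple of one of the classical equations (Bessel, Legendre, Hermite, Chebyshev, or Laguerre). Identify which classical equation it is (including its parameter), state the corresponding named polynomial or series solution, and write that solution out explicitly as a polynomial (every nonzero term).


All three coefficients share the factor 8; dividing through by 8 gives  (1 - x^2) y'' - x y' + 64 y = 0.
This matches the Chebyshev equation (1 - x^2) y'' - x y' + n^2 y = 0 (note the -x y' term, not -2x y') with n^2 = 64, so n = 8; the polynomial solution is T_8(x).
With y = sum_k a_k x^k, matching x^k gives (k+2)(k+1) a_{k+2} = (k^2 - n^2) a_k = (k - 8)(k + 8) a_k. The right side vanishes at k = 8, so the series with the parity of 8 terminates at degree 8.
Standard normalization: leading coefficient of T_n is 2^(n-1), so a_8 = 2^7 = 128. Work downward with a_k = (k+1)(k+2) a_{k+2} / ((k - 8)(k + 8)):
  a_6 = (7)(8)(128) / ((6 - 8)(6 + 8)) = 7168/(-28) = -256
  a_4 = (5)(6)(-256) / ((4 - 8)(4 + 8)) = -7680/(-48) = 160
  a_2 = (3)(4)(160) / ((2 - 8)(2 + 8)) = 1920/(-60) = -32
  a_0 = (1)(2)(-32) / ((0 - 8)(0 + 8)) = -64/(-64) = 1
Hence T_8(x) = 128 x^8 - 256 x^6 + 160 x^4 - 32 x^2 + 1.

T_8(x); series = 128 x^8 - 256 x^6 + 160 x^4 - 32 x^2 + 1


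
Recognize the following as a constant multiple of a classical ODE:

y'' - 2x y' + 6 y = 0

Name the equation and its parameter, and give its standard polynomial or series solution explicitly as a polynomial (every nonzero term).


The equation is already in a standard form:  y'' - 2x y' + 6 y = 0.
This matches the Hermite equation y'' - 2x y' + 2n y = 0 with 2n = 6, so n = 3; the polynomial solution is H_3(x).
With y = sum_k a_k x^k, matching x^k gives (k+2)(k+1) a_{k+2} = 2(k - n) a_k = 2(k - 3) a_k. The right side vanishes at k = 3, so the series with the parity of 3 terminates at degree 3.
Standard normalization: leading coefficient of H_n is 2^n, so a_3 = 2^3 = 8. Work downward with a_k = (k+1)(k+2) a_{k+2} / (2(k - n)):
  a_1 = (2)(3)(8) / (2(1 - 3)) = 48/(-4) = -12
Hence H_3(x) = 8 x^3 - 12 x.

H_3(x); series = 8 x^3 - 12 x


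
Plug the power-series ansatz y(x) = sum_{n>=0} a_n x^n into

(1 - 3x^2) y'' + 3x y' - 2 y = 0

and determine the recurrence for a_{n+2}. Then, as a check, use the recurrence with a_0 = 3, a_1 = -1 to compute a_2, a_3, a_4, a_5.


Substitute y = sum_n a_n x^n.
(1 - 3 x^2) y'' contributes (n+2)(n+1) a_{n+2} - 3 n(n-1) a_n at x^n.
3 x y'(x) contributes 3 n a_n at x^n.
-2 y(x) contributes -2 a_n at x^n.
Matching x^n: (n+2)(n+1) a_{n+2} + (-3 n(n-1) + 3 n - 2) a_n = 0.
Thus a_{n+2} = (3 n(n-1) - 3 n + 2) / ((n+1)(n+2)) * a_n.

Check with a_0 = 3, a_1 = -1 (apply the recurrence for n = 0, 1, 2, 3): a_0 = 3, a_1 = -1, a_2 = 3, a_3 = 1/6, a_4 = 1/2, a_5 = 11/120.

a_(n+2) = (3 n(n-1) - 3 n + 2) / ((n+1)(n+2)) * a_n; check: a_0 = 3, a_1 = -1, a_2 = 3, a_3 = 1/6, a_4 = 1/2, a_5 = 11/120


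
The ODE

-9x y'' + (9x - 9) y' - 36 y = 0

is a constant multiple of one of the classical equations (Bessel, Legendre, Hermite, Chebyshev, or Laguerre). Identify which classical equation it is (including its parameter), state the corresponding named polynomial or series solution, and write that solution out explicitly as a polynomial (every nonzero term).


All three coefficients share the factor -9; dividing through by -9 gives  x y'' + (1 - x) y' + 4 y = 0.
This matches the Laguerre equation x y'' + (1 - x) y' + n y = 0 with n = 4; the polynomial solution is L_4(x).
With y = sum_k a_k x^k, matching x^k gives (k+1)k a_{k+1} + (k+1) a_{k+1} - k a_k + n a_k = 0, i.e. (k+1)^2 a_{k+1} = (k - n) a_k = (k - 4) a_k. The right side vanishes at k = 4, so the series terminates at degree 4.
Standard normalization L_n(0) = 1 gives a_0 = 1. Work upward with a_{k+1} = (k - 4) a_k / (k+1)^2:
  a_1 = (0 - 4)(1) / 1^2 = -4/1 = -4
  a_2 = (1 - 4)(-4) / 2^2 = 12/4 = 3
  a_3 = (2 - 4)(3) / 3^2 = -6/9 = -2/3
  a_4 = (3 - 4)(-2/3) / 4^2 = (2/3)/16 = 1/24
Hence L_4(x) = x^4/24 - 2 x^3/3 + 3 x^2 - 4 x + 1.

L_4(x); series = x^4/24 - 2 x^3/3 + 3 x^2 - 4 x + 1


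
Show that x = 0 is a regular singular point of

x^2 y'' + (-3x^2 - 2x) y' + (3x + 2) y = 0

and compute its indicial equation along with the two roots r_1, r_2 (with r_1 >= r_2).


Divide by x^2 to reach normal form y'' + P_1(x) y' + P_2(x) y = 0 with P_1(x) = -3 - 2/x and P_2(x) = 3/x + 2/x^2.
x = 0 is a singular point because the y'-coefficient -3 - 2/x has a pole at x = 0 and the y-coefficient 3/x + 2/x^2 has a pole at x = 0.
It is a regular singular point because x P_1(x) = p(x) = -3x - 2 and x^2 P_2(x) = q(x) = 3x + 2 are polynomials, hence analytic at x = 0.
p(0) = -2,  q(0) = 2.
Indicial equation: r(r-1) + p(0) r + q(0) = 0, i.e. r^2 + (p(0) - 1) r + q(0) = 0, i.e. r^2 - 3 r + 2 = 0.
Discriminant: (-3)^2 - 4(2) = 1, so r = (3 ± 1)/2.
Solving: r_1 = 2, r_2 = 1.

indicial: r^2 - 3 r + 2 = 0; roots r_1 = 2, r_2 = 1


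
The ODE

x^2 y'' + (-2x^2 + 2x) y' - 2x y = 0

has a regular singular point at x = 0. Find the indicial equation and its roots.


Divide by x^2 to reach normal form y'' + P_1(x) y' + P_2(x) y = 0 with P_1(x) = -2 + 2/x and P_2(x) = -2/x.
x = 0 is a singular point because the y'-coefficient -2 + 2/x has a pole at x = 0 and the y-coefficient -2/x has a pole at x = 0.
It is a regular singular point because x P_1(x) = p(x) = 2 - 2x and x^2 P_2(x) = q(x) = -2x are polynomials, hence analytic at x = 0.
p(0) = 2,  q(0) = 0.
Indicial equation: r(r-1) + p(0) r + q(0) = 0, i.e. r^2 + (p(0) - 1) r + q(0) = 0, i.e. r^2 + 1 r = 0.
Discriminant: (1)^2 - 4(0) = 1, so r = (-1 ± 1)/2.
Solving: r_1 = 0, r_2 = -1.

indicial: r^2 + 1 r = 0; roots r_1 = 0, r_2 = -1


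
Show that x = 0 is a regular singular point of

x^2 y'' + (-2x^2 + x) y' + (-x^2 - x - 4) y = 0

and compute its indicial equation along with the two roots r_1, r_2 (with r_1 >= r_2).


Divide by x^2 to reach normal form y'' + P_1(x) y' + P_2(x) y = 0 with P_1(x) = -2 + 1/x and P_2(x) = -1 - 1/x - 4/x^2.
x = 0 is a singular point because the y'-coefficient -2 + 1/x has a pole at x = 0 and the y-coefficient -1 - 1/x - 4/x^2 has a pole at x = 0.
It is a regular singular point because x P_1(x) = p(x) = 1 - 2x and x^2 P_2(x) = q(x) = -x^2 - x - 4 are polynomials, hence analytic at x = 0.
p(0) = 1,  q(0) = -4.
Indicial equation: r(r-1) + p(0) r + q(0) = 0, i.e. r^2 + (p(0) - 1) r + q(0) = 0, i.e. r^2 - 4 = 0.
Discriminant: (0)^2 - 4(-4) = 16, so r = (0 ± 4)/2.
Solving: r_1 = 2, r_2 = -2.

indicial: r^2 - 4 = 0; roots r_1 = 2, r_2 = -2


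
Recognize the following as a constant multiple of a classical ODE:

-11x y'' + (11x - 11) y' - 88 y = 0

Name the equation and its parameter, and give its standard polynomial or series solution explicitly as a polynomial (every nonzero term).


All three coefficients share the factor -11; dividing through by -11 gives  x y'' + (1 - x) y' + 8 y = 0.
This matches the Laguerre equation x y'' + (1 - x) y' + n y = 0 with n = 8; the polynomial solution is L_8(x).
With y = sum_k a_k x^k, matching x^k gives (k+1)k a_{k+1} + (k+1) a_{k+1} - k a_k + n a_k = 0, i.e. (k+1)^2 a_{k+1} = (k - n) a_k = (k - 8) a_k. The right side vanishes at k = 8, so the series terminates at degree 8.
Standard normalization L_n(0) = 1 gives a_0 = 1. Work upward with a_{k+1} = (k - 8) a_k / (k+1)^2:
  a_1 = (0 - 8)(1) / 1^2 = -8/1 = -8
  a_2 = (1 - 8)(-8) / 2^2 = 56/4 = 14
  a_3 = (2 - 8)(14) / 3^2 = -84/9 = -28/3
  a_4 = (3 - 8)(-28/3) / 4^2 = (140/3)/16 = 35/12
  a_5 = (4 - 8)(35/12) / 5^2 = (-35/3)/25 = -7/15
  a_6 = (5 - 8)(-7/15) / 6^2 = (7/5)/36 = 7/180
  a_7 = (6 - 8)(7/180) / 7^2 = (-7/90)/49 = -1/630
  a_8 = (7 - 8)(-1/630) / 8^2 = (1/630)/64 = 1/40320
Hence L_8(x) = x^8/40320 - x^7/630 + 7 x^6/180 - 7 x^5/15 + 35 x^4/12 - 28 x^3/3 + 14 x^2 - 8 x + 1.

L_8(x); series = x^8/40320 - x^7/630 + 7 x^6/180 - 7 x^5/15 + 35 x^4/12 - 28 x^3/3 + 14 x^2 - 8 x + 1


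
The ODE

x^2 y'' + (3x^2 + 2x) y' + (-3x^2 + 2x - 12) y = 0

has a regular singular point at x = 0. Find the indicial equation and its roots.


Divide by x^2 to reach normal form y'' + P_1(x) y' + P_2(x) y = 0 with P_1(x) = 3 + 2/x and P_2(x) = -3 + 2/x - 12/x^2.
x = 0 is a singular point because the y'-coefficient 3 + 2/x has a pole at x = 0 and the y-coefficient -3 + 2/x - 12/x^2 has a pole at x = 0.
It is a regular singular point because x P_1(x) = p(x) = 3x + 2 and x^2 P_2(x) = q(x) = -3x^2 + 2x - 12 are polynomials, hence analytic at x = 0.
p(0) = 2,  q(0) = -12.
Indicial equation: r(r-1) + p(0) r + q(0) = 0, i.e. r^2 + (p(0) - 1) r + q(0) = 0, i.e. r^2 + 1 r - 12 = 0.
Discriminant: (1)^2 - 4(-12) = 49, so r = (-1 ± 7)/2.
Solving: r_1 = 3, r_2 = -4.

indicial: r^2 + 1 r - 12 = 0; roots r_1 = 3, r_2 = -4


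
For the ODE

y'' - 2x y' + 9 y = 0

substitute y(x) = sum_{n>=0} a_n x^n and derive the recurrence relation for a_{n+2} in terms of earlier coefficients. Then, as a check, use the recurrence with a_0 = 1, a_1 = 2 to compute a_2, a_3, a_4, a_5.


Substitute y = sum_n a_n x^n.
y''(x) has coefficient (n+2)(n+1) a_{n+2} at x^n;
-2 x y'(x) has coefficient -2 n a_n at x^n (shift);
9 y(x) has coefficient 9 a_n at x^n.
Matching x^n: (n+2)(n+1) a_{n+2} + (-2n + 9) a_n = 0.
Thus a_{n+2} = (2n - 9) / ((n+1)(n+2)) * a_n.

Check with a_0 = 1, a_1 = 2 (apply the recurrence for n = 0, 1, 2, 3): a_0 = 1, a_1 = 2, a_2 = -9/2, a_3 = -7/3, a_4 = 15/8, a_5 = 7/20.

a_(n+2) = (2n - 9) / ((n+1)(n+2)) * a_n; check: a_0 = 1, a_1 = 2, a_2 = -9/2, a_3 = -7/3, a_4 = 15/8, a_5 = 7/20


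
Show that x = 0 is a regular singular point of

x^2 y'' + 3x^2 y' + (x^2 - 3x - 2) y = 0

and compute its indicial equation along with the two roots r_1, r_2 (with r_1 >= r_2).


Divide by x^2 to reach normal form y'' + P_1(x) y' + P_2(x) y = 0 with P_1(x) = 3 and P_2(x) = 1 - 3/x - 2/x^2.
x = 0 is a singular point because the y-coefficient 1 - 3/x - 2/x^2 has a pole at x = 0.
It is a regular singular point because x P_1(x) = p(x) = 3x and x^2 P_2(x) = q(x) = x^2 - 3x - 2 are polynomials, hence analytic at x = 0.
p(0) = 0,  q(0) = -2.
Indicial equation: r(r-1) + p(0) r + q(0) = 0, i.e. r^2 + (p(0) - 1) r + q(0) = 0, i.e. r^2 - 1 r - 2 = 0.
Discriminant: (-1)^2 - 4(-2) = 9, so r = (1 ± 3)/2.
Solving: r_1 = 2, r_2 = -1.

indicial: r^2 - 1 r - 2 = 0; roots r_1 = 2, r_2 = -1


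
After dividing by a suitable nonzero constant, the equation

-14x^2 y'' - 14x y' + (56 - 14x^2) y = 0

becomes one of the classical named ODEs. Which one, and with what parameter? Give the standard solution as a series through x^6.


All three coefficients share the factor -14; dividing through by -14 gives  x^2 y'' + x y' + (x^2 - 4) y = 0.
This matches the Bessel equation x^2 y'' + x y' + (x^2 - nu^2) y = 0 with nu^2 = 4, so nu = 2; the solution bounded at x = 0 is J_2(x).
Frobenius at x = 0: indicial roots ±nu; for r = nu the recurrence k(k + 2nu) c_k = -c_{k-2} gives the standard series J_nu(x) = sum_{k>=0} (-1)^k / (k! (k+nu)!) (x/2)^(2k+nu). Evaluate the first 3 terms:
  k = 0: (-1)^0 / (0! * 2! * 2^2) x^2 = 1/(1*2*4) x^2 = (1/8) x^2
  k = 1: (-1)^1 / (1! * 3! * 2^4) x^4 = -1/(1*6*16) x^4 = (-1/96) x^4
  k = 2: (-1)^2 / (2! * 4! * 2^6) x^6 = 1/(2*24*64) x^6 = (1/3072) x^6
Hence J_2(x) = x^6/3072 - x^4/96 + x^2/8 + ....

J_2(x); series = x^6/3072 - x^4/96 + x^2/8


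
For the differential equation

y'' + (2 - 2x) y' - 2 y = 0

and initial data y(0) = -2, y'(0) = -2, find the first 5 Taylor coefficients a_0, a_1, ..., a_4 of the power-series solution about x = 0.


Ansatz: y(x) = sum_{n>=0} a_n x^n, so y'(x) = sum_{n>=1} n a_n x^(n-1) and y''(x) = sum_{n>=2} n(n-1) a_n x^(n-2).
Substitute into P(x) y'' + Q(x) y' + R(x) y = 0 with P(x) = 1, Q(x) = 2 - 2x, R(x) = -2, and match powers of x.
Initial conditions: a_0 = -2, a_1 = -2.
Setting the coefficient of each power of x to zero and solving order by order (substituting the coefficients already found):
  x^0: 2 a_2 + 2 a_1 - 2 a_0 = 0  ->  2 a_2 = -2 a_1 + 2 a_0 = 0  ->  a_2 = 0
  x^1: 6 a_3 + 4 a_2 - 4 a_1 = 0  ->  6 a_3 = -4 a_2 + 4 a_1 = -8  ->  a_3 = -4/3
  x^2: 12 a_4 + 6 a_3 - 6 a_2 = 0  ->  12 a_4 = -6 a_3 + 6 a_2 = 8  ->  a_4 = 2/3
Truncated series: y(x) = -2 - 2 x - (4/3) x^3 + (2/3) x^4 + O(x^5).

a_0 = -2; a_1 = -2; a_2 = 0; a_3 = -4/3; a_4 = 2/3


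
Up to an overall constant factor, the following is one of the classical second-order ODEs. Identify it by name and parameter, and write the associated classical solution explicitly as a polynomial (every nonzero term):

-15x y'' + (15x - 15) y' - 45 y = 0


All three coefficients share the factor -15; dividing through by -15 gives  x y'' + (1 - x) y' + 3 y = 0.
This matches the Laguerre equation x y'' + (1 - x) y' + n y = 0 with n = 3; the polynomial solution is L_3(x).
With y = sum_k a_k x^k, matching x^k gives (k+1)k a_{k+1} + (k+1) a_{k+1} - k a_k + n a_k = 0, i.e. (k+1)^2 a_{k+1} = (k - n) a_k = (k - 3) a_k. The right side vanishes at k = 3, so the series terminates at degree 3.
Standard normalization L_n(0) = 1 gives a_0 = 1. Work upward with a_{k+1} = (k - 3) a_k / (k+1)^2:
  a_1 = (0 - 3)(1) / 1^2 = -3/1 = -3
  a_2 = (1 - 3)(-3) / 2^2 = 6/4 = 3/2
  a_3 = (2 - 3)(3/2) / 3^2 = (-3/2)/9 = -1/6
Hence L_3(x) = -x^3/6 + 3 x^2/2 - 3 x + 1.

L_3(x); series = -x^3/6 + 3 x^2/2 - 3 x + 1


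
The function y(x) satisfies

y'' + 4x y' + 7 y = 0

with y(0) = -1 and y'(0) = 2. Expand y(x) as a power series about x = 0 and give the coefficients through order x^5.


Ansatz: y(x) = sum_{n>=0} a_n x^n, so y'(x) = sum_{n>=1} n a_n x^(n-1) and y''(x) = sum_{n>=2} n(n-1) a_n x^(n-2).
Substitute into P(x) y'' + Q(x) y' + R(x) y = 0 with P(x) = 1, Q(x) = 4x, R(x) = 7, and match powers of x.
Initial conditions: a_0 = -1, a_1 = 2.
Setting the coefficient of each power of x to zero and solving order by order (substituting the coefficients already found):
  x^0: 2 a_2 + 7 a_0 = 0  ->  2 a_2 = -7 a_0 = 7  ->  a_2 = 7/2
  x^1: 6 a_3 + 11 a_1 = 0  ->  6 a_3 = -11 a_1 = -22  ->  a_3 = -11/3
  x^2: 12 a_4 + 15 a_2 = 0  ->  12 a_4 = -15 a_2 = -105/2  ->  a_4 = -35/8
  x^3: 20 a_5 + 19 a_3 = 0  ->  20 a_5 = -19 a_3 = 209/3  ->  a_5 = 209/60
Truncated series: y(x) = -1 + 2 x + (7/2) x^2 - (11/3) x^3 - (35/8) x^4 + (209/60) x^5 + O(x^6).

a_0 = -1; a_1 = 2; a_2 = 7/2; a_3 = -11/3; a_4 = -35/8; a_5 = 209/60


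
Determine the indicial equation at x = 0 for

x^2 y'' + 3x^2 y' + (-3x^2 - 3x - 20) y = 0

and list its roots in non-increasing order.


Divide by x^2 to reach normal form y'' + P_1(x) y' + P_2(x) y = 0 with P_1(x) = 3 and P_2(x) = -3 - 3/x - 20/x^2.
x = 0 is a singular point because the y-coefficient -3 - 3/x - 20/x^2 has a pole at x = 0.
It is a regular singular point because x P_1(x) = p(x) = 3x and x^2 P_2(x) = q(x) = -3x^2 - 3x - 20 are polynomials, hence analytic at x = 0.
p(0) = 0,  q(0) = -20.
Indicial equation: r(r-1) + p(0) r + q(0) = 0, i.e. r^2 + (p(0) - 1) r + q(0) = 0, i.e. r^2 - 1 r - 20 = 0.
Discriminant: (-1)^2 - 4(-20) = 81, so r = (1 ± 9)/2.
Solving: r_1 = 5, r_2 = -4.

indicial: r^2 - 1 r - 20 = 0; roots r_1 = 5, r_2 = -4


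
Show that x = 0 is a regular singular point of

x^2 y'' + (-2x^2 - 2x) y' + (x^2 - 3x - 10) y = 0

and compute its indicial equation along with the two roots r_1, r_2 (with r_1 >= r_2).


Divide by x^2 to reach normal form y'' + P_1(x) y' + P_2(x) y = 0 with P_1(x) = -2 - 2/x and P_2(x) = 1 - 3/x - 10/x^2.
x = 0 is a singular point because the y'-coefficient -2 - 2/x has a pole at x = 0 and the y-coefficient 1 - 3/x - 10/x^2 has a pole at x = 0.
It is a regular singular point because x P_1(x) = p(x) = -2x - 2 and x^2 P_2(x) = q(x) = x^2 - 3x - 10 are polynomials, hence analytic at x = 0.
p(0) = -2,  q(0) = -10.
Indicial equation: r(r-1) + p(0) r + q(0) = 0, i.e. r^2 + (p(0) - 1) r + q(0) = 0, i.e. r^2 - 3 r - 10 = 0.
Discriminant: (-3)^2 - 4(-10) = 49, so r = (3 ± 7)/2.
Solving: r_1 = 5, r_2 = -2.

indicial: r^2 - 3 r - 10 = 0; roots r_1 = 5, r_2 = -2


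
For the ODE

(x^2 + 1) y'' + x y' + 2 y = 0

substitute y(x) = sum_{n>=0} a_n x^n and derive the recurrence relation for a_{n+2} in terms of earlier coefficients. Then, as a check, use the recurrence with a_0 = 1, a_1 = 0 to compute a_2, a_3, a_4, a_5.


Substitute y = sum_n a_n x^n.
(1 + 1 x^2) y'' contributes (n+2)(n+1) a_{n+2} + n(n-1) a_n at x^n.
x y'(x) contributes n a_n at x^n.
2 y(x) contributes 2 a_n at x^n.
Matching x^n: (n+2)(n+1) a_{n+2} + (n(n-1) + n + 2) a_n = 0.
Thus a_{n+2} = (-n(n-1) - n - 2) / ((n+1)(n+2)) * a_n.

Check with a_0 = 1, a_1 = 0 (apply the recurrence for n = 0, 1, 2, 3): a_0 = 1, a_1 = 0, a_2 = -1, a_3 = 0, a_4 = 1/2, a_5 = 0.

a_(n+2) = (-n(n-1) - n - 2) / ((n+1)(n+2)) * a_n; check: a_0 = 1, a_1 = 0, a_2 = -1, a_3 = 0, a_4 = 1/2, a_5 = 0


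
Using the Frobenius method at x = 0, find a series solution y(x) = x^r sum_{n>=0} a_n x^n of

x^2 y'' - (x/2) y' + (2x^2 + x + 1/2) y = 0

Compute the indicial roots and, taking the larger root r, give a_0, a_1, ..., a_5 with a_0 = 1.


Write in Frobenius form y'' + (p(x)/x) y' + (q(x)/x^2) y = 0:
  p(x) = -1/2,  q(x) = 2x^2 + x + 1/2.
Indicial equation: r(r-1) + (-1/2) r + (1/2) = 0 -> roots r_1 = 1, r_2 = 1/2.
Take r = r_1 = 1. Let y(x) = x^r sum_{n>=0} a_n x^n with a_0 = 1.
Substitute y = x^r sum a_n x^n and match x^{r+n}. The recurrence is
  D(n) a_n + 1 a_{n-1} + 2 a_{n-2} = 0,  where D(n) = (r+n)(r+n-1) + (-1/2)(r+n) + (1/2).
  a_n = [-1 a_{n-1} - 2 a_{n-2}] / D(n).
Since the indicial polynomial factors as (r - r_1)(r - r_2), D(n) = (r_1 + n - r_1)(r_1 + n - r_2) = n(n + 1/2).
Evaluating step by step (a_0 = 1):
  n = 1: D(1) = 1(1 + 1/2) = 3/2; numerator = -1(1) = -1; a_1 = (-1)/(3/2) = -2/3
  n = 2: D(2) = 2(2 + 1/2) = 5; numerator = -1(-2/3) - 2(1) = -4/3; a_2 = (-4/3)/(5) = -4/15
  n = 3: D(3) = 3(3 + 1/2) = 21/2; numerator = -1(-4/15) - 2(-2/3) = 8/5; a_3 = (8/5)/(21/2) = 16/105
  n = 4: D(4) = 4(4 + 1/2) = 18; numerator = -1(16/105) - 2(-4/15) = 8/21; a_4 = (8/21)/(18) = 4/189
  n = 5: D(5) = 5(5 + 1/2) = 55/2; numerator = -1(4/189) - 2(16/105) = -44/135; a_5 = (-44/135)/(55/2) = -8/675

r = 1; a_0 = 1; a_1 = -2/3; a_2 = -4/15; a_3 = 16/105; a_4 = 4/189; a_5 = -8/675


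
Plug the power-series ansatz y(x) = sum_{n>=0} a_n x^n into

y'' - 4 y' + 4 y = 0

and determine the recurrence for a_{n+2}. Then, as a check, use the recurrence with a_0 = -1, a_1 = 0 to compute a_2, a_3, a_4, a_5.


Substitute y = sum_n a_n x^n.
y''(x) has coefficient (n+2)(n+1) a_{n+2} at x^n;
-4 y'(x) has coefficient -4 (n+1) a_{n+1} at x^n;
4 y(x) has coefficient 4 a_n at x^n.
Matching x^n: (n+2)(n+1) a_{n+2} - 4 (n+1) a_{n+1} + 4 a_n = 0.
Thus a_{n+2} = [4 (n+1) a_{n+1} - 4 a_n] / ((n+1)(n+2)).

Check with a_0 = -1, a_1 = 0 (apply the recurrence for n = 0, 1, 2, 3): a_0 = -1, a_1 = 0, a_2 = 2, a_3 = 8/3, a_4 = 2, a_5 = 16/15.

a_(n+2) = [4 (n+1) a_(n+1) - 4 a_n] / ((n+1)(n+2)); check: a_0 = -1, a_1 = 0, a_2 = 2, a_3 = 8/3, a_4 = 2, a_5 = 16/15


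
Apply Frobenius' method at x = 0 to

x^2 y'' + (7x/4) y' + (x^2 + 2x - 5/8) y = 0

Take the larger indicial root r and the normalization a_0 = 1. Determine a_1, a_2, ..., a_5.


Write in Frobenius form y'' + (p(x)/x) y' + (q(x)/x^2) y = 0:
  p(x) = 7/4,  q(x) = x^2 + 2x - 5/8.
Indicial equation: r(r-1) + (7/4) r + (-5/8) = 0 -> roots r_1 = 1/2, r_2 = -5/4.
Take r = r_1 = 1/2. Let y(x) = x^r sum_{n>=0} a_n x^n with a_0 = 1.
Substitute y = x^r sum a_n x^n and match x^{r+n}. The recurrence is
  D(n) a_n + 2 a_{n-1} + 1 a_{n-2} = 0,  where D(n) = (r+n)(r+n-1) + (7/4)(r+n) + (-5/8).
  a_n = [-2 a_{n-1} - 1 a_{n-2}] / D(n).
Since the indicial polynomial factors as (r - r_1)(r - r_2), D(n) = (r_1 + n - r_1)(r_1 + n - r_2) = n(n + 7/4).
Evaluating step by step (a_0 = 1):
  n = 1: D(1) = 1(1 + 7/4) = 11/4; numerator = -2(1) = -2; a_1 = (-2)/(11/4) = -8/11
  n = 2: D(2) = 2(2 + 7/4) = 15/2; numerator = -2(-8/11) - 1(1) = 5/11; a_2 = (5/11)/(15/2) = 2/33
  n = 3: D(3) = 3(3 + 7/4) = 57/4; numerator = -2(2/33) - 1(-8/11) = 20/33; a_3 = (20/33)/(57/4) = 80/1881
  n = 4: D(4) = 4(4 + 7/4) = 23; numerator = -2(80/1881) - 1(2/33) = -274/1881; a_4 = (-274/1881)/(23) = -274/43263
  n = 5: D(5) = 5(5 + 7/4) = 135/4; numerator = -2(-274/43263) - 1(80/1881) = -68/2277; a_5 = (-68/2277)/(135/4) = -272/307395

r = 1/2; a_0 = 1; a_1 = -8/11; a_2 = 2/33; a_3 = 80/1881; a_4 = -274/43263; a_5 = -272/307395


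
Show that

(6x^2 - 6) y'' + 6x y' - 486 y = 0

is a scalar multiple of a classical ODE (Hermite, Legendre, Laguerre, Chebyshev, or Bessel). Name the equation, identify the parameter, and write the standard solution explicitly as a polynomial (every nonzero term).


All three coefficients share the factor -6; dividing through by -6 gives  (1 - x^2) y'' - x y' + 81 y = 0.
This matches the Chebyshev equation (1 - x^2) y'' - x y' + n^2 y = 0 (note the -x y' term, not -2x y') with n^2 = 81, so n = 9; the polynomial solution is T_9(x).
With y = sum_k a_k x^k, matching x^k gives (k+2)(k+1) a_{k+2} = (k^2 - n^2) a_k = (k - 9)(k + 9) a_k. The right side vanishes at k = 9, so the series with the parity of 9 terminates at degree 9.
Standard normalization: leading coefficient of T_n is 2^(n-1), so a_9 = 2^8 = 256. Work downward with a_k = (k+1)(k+2) a_{k+2} / ((k - 9)(k + 9)):
  a_7 = (8)(9)(256) / ((7 - 9)(7 + 9)) = 18432/(-32) = -576
  a_5 = (6)(7)(-576) / ((5 - 9)(5 + 9)) = -24192/(-56) = 432
  a_3 = (4)(5)(432) / ((3 - 9)(3 + 9)) = 8640/(-72) = -120
  a_1 = (2)(3)(-120) / ((1 - 9)(1 + 9)) = -720/(-80) = 9
Hence T_9(x) = 256 x^9 - 576 x^7 + 432 x^5 - 120 x^3 + 9 x.

T_9(x); series = 256 x^9 - 576 x^7 + 432 x^5 - 120 x^3 + 9 x


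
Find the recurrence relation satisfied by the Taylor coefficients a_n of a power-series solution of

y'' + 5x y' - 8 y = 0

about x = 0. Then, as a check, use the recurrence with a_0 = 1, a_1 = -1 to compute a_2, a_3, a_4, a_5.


Substitute y = sum_n a_n x^n.
y''(x) has coefficient (n+2)(n+1) a_{n+2} at x^n;
5 x y'(x) has coefficient 5 n a_n at x^n (shift);
-8 y(x) has coefficient -8 a_n at x^n.
Matching x^n: (n+2)(n+1) a_{n+2} + (5n - 8) a_n = 0.
Thus a_{n+2} = (-5n + 8) / ((n+1)(n+2)) * a_n.

Check with a_0 = 1, a_1 = -1 (apply the recurrence for n = 0, 1, 2, 3): a_0 = 1, a_1 = -1, a_2 = 4, a_3 = -1/2, a_4 = -2/3, a_5 = 7/40.

a_(n+2) = (-5n + 8) / ((n+1)(n+2)) * a_n; check: a_0 = 1, a_1 = -1, a_2 = 4, a_3 = -1/2, a_4 = -2/3, a_5 = 7/40


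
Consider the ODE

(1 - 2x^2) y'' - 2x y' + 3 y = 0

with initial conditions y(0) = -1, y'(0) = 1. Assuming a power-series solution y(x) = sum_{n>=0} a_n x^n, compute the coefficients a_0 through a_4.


Ansatz: y(x) = sum_{n>=0} a_n x^n, so y'(x) = sum_{n>=1} n a_n x^(n-1) and y''(x) = sum_{n>=2} n(n-1) a_n x^(n-2).
Substitute into P(x) y'' + Q(x) y' + R(x) y = 0 with P(x) = 1 - 2x^2, Q(x) = -2x, R(x) = 3, and match powers of x.
Initial conditions: a_0 = -1, a_1 = 1.
Setting the coefficient of each power of x to zero and solving order by order (substituting the coefficients already found):
  x^0: 2 a_2 + 3 a_0 = 0  ->  2 a_2 = -3 a_0 = 3  ->  a_2 = 3/2
  x^1: 6 a_3 + a_1 = 0  ->  6 a_3 = -a_1 = -1  ->  a_3 = -1/6
  x^2: 12 a_4 - 5 a_2 = 0  ->  12 a_4 = 5 a_2 = 15/2  ->  a_4 = 5/8
Truncated series: y(x) = -1 + x + (3/2) x^2 - (1/6) x^3 + (5/8) x^4 + O(x^5).

a_0 = -1; a_1 = 1; a_2 = 3/2; a_3 = -1/6; a_4 = 5/8


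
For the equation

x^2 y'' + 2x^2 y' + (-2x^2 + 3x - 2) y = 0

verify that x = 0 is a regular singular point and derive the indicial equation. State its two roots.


Divide by x^2 to reach normal form y'' + P_1(x) y' + P_2(x) y = 0 with P_1(x) = 2 and P_2(x) = -2 + 3/x - 2/x^2.
x = 0 is a singular point because the y-coefficient -2 + 3/x - 2/x^2 has a pole at x = 0.
It is a regular singular point because x P_1(x) = p(x) = 2x and x^2 P_2(x) = q(x) = -2x^2 + 3x - 2 are polynomials, hence analytic at x = 0.
p(0) = 0,  q(0) = -2.
Indicial equation: r(r-1) + p(0) r + q(0) = 0, i.e. r^2 + (p(0) - 1) r + q(0) = 0, i.e. r^2 - 1 r - 2 = 0.
Discriminant: (-1)^2 - 4(-2) = 9, so r = (1 ± 3)/2.
Solving: r_1 = 2, r_2 = -1.

indicial: r^2 - 1 r - 2 = 0; roots r_1 = 2, r_2 = -1


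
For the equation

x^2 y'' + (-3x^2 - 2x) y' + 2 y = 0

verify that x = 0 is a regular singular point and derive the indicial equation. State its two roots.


Divide by x^2 to reach normal form y'' + P_1(x) y' + P_2(x) y = 0 with P_1(x) = -3 - 2/x and P_2(x) = 2/x^2.
x = 0 is a singular point because the y'-coefficient -3 - 2/x has a pole at x = 0 and the y-coefficient 2/x^2 has a pole at x = 0.
It is a regular singular point because x P_1(x) = p(x) = -3x - 2 and x^2 P_2(x) = q(x) = 2 are polynomials, hence analytic at x = 0.
p(0) = -2,  q(0) = 2.
Indicial equation: r(r-1) + p(0) r + q(0) = 0, i.e. r^2 + (p(0) - 1) r + q(0) = 0, i.e. r^2 - 3 r + 2 = 0.
Discriminant: (-3)^2 - 4(2) = 1, so r = (3 ± 1)/2.
Solving: r_1 = 2, r_2 = 1.

indicial: r^2 - 3 r + 2 = 0; roots r_1 = 2, r_2 = 1


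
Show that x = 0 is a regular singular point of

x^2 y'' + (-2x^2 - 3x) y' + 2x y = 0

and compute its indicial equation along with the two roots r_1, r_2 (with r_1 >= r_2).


Divide by x^2 to reach normal form y'' + P_1(x) y' + P_2(x) y = 0 with P_1(x) = -2 - 3/x and P_2(x) = 2/x.
x = 0 is a singular point because the y'-coefficient -2 - 3/x has a pole at x = 0 and the y-coefficient 2/x has a pole at x = 0.
It is a regular singular point because x P_1(x) = p(x) = -2x - 3 and x^2 P_2(x) = q(x) = 2x are polynomials, hence analytic at x = 0.
p(0) = -3,  q(0) = 0.
Indicial equation: r(r-1) + p(0) r + q(0) = 0, i.e. r^2 + (p(0) - 1) r + q(0) = 0, i.e. r^2 - 4 r = 0.
Discriminant: (-4)^2 - 4(0) = 16, so r = (4 ± 4)/2.
Solving: r_1 = 4, r_2 = 0.

indicial: r^2 - 4 r = 0; roots r_1 = 4, r_2 = 0


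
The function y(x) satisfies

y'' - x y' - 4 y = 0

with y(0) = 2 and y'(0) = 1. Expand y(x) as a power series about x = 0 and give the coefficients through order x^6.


Ansatz: y(x) = sum_{n>=0} a_n x^n, so y'(x) = sum_{n>=1} n a_n x^(n-1) and y''(x) = sum_{n>=2} n(n-1) a_n x^(n-2).
Substitute into P(x) y'' + Q(x) y' + R(x) y = 0 with P(x) = 1, Q(x) = -x, R(x) = -4, and match powers of x.
Initial conditions: a_0 = 2, a_1 = 1.
Setting the coefficient of each power of x to zero and solving order by order (substituting the coefficients already found):
  x^0: 2 a_2 - 4 a_0 = 0  ->  2 a_2 = 4 a_0 = 8  ->  a_2 = 4
  x^1: 6 a_3 - 5 a_1 = 0  ->  6 a_3 = 5 a_1 = 5  ->  a_3 = 5/6
  x^2: 12 a_4 - 6 a_2 = 0  ->  12 a_4 = 6 a_2 = 24  ->  a_4 = 2
  x^3: 20 a_5 - 7 a_3 = 0  ->  20 a_5 = 7 a_3 = 35/6  ->  a_5 = 7/24
  x^4: 30 a_6 - 8 a_4 = 0  ->  30 a_6 = 8 a_4 = 16  ->  a_6 = 8/15
Truncated series: y(x) = 2 + x + 4 x^2 + (5/6) x^3 + 2 x^4 + (7/24) x^5 + (8/15) x^6 + O(x^7).

a_0 = 2; a_1 = 1; a_2 = 4; a_3 = 5/6; a_4 = 2; a_5 = 7/24; a_6 = 8/15


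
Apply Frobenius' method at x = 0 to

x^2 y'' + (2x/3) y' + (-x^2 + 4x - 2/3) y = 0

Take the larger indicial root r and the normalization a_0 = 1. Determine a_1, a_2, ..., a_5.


Write in Frobenius form y'' + (p(x)/x) y' + (q(x)/x^2) y = 0:
  p(x) = 2/3,  q(x) = -x^2 + 4x - 2/3.
Indicial equation: r(r-1) + (2/3) r + (-2/3) = 0 -> roots r_1 = 1, r_2 = -2/3.
Take r = r_1 = 1. Let y(x) = x^r sum_{n>=0} a_n x^n with a_0 = 1.
Substitute y = x^r sum a_n x^n and match x^{r+n}. The recurrence is
  D(n) a_n + 4 a_{n-1} - 1 a_{n-2} = 0,  where D(n) = (r+n)(r+n-1) + (2/3)(r+n) + (-2/3).
  a_n = [-4 a_{n-1} + 1 a_{n-2}] / D(n).
Since the indicial polynomial factors as (r - r_1)(r - r_2), D(n) = (r_1 + n - r_1)(r_1 + n - r_2) = n(n + 5/3).
Evaluating step by step (a_0 = 1):
  n = 1: D(1) = 1(1 + 5/3) = 8/3; numerator = -4(1) = -4; a_1 = (-4)/(8/3) = -3/2
  n = 2: D(2) = 2(2 + 5/3) = 22/3; numerator = -4(-3/2) + 1(1) = 7; a_2 = (7)/(22/3) = 21/22
  n = 3: D(3) = 3(3 + 5/3) = 14; numerator = -4(21/22) + 1(-3/2) = -117/22; a_3 = (-117/22)/(14) = -117/308
  n = 4: D(4) = 4(4 + 5/3) = 68/3; numerator = -4(-117/308) + 1(21/22) = 381/154; a_4 = (381/154)/(68/3) = 1143/10472
  n = 5: D(5) = 5(5 + 5/3) = 100/3; numerator = -4(1143/10472) + 1(-117/308) = -4275/5236; a_5 = (-4275/5236)/(100/3) = -513/20944

r = 1; a_0 = 1; a_1 = -3/2; a_2 = 21/22; a_3 = -117/308; a_4 = 1143/10472; a_5 = -513/20944


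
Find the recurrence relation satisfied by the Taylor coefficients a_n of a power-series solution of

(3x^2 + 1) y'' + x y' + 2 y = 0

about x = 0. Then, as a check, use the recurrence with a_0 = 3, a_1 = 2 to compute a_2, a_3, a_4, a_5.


Substitute y = sum_n a_n x^n.
(1 + 3 x^2) y'' contributes (n+2)(n+1) a_{n+2} + 3 n(n-1) a_n at x^n.
x y'(x) contributes n a_n at x^n.
2 y(x) contributes 2 a_n at x^n.
Matching x^n: (n+2)(n+1) a_{n+2} + (3 n(n-1) + n + 2) a_n = 0.
Thus a_{n+2} = (-3 n(n-1) - n - 2) / ((n+1)(n+2)) * a_n.

Check with a_0 = 3, a_1 = 2 (apply the recurrence for n = 0, 1, 2, 3): a_0 = 3, a_1 = 2, a_2 = -3, a_3 = -1, a_4 = 5/2, a_5 = 23/20.

a_(n+2) = (-3 n(n-1) - n - 2) / ((n+1)(n+2)) * a_n; check: a_0 = 3, a_1 = 2, a_2 = -3, a_3 = -1, a_4 = 5/2, a_5 = 23/20


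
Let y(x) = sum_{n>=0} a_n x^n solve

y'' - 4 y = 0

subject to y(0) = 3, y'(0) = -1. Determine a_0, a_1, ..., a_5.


Ansatz: y(x) = sum_{n>=0} a_n x^n, so y'(x) = sum_{n>=1} n a_n x^(n-1) and y''(x) = sum_{n>=2} n(n-1) a_n x^(n-2).
Substitute into P(x) y'' + Q(x) y' + R(x) y = 0 with P(x) = 1, Q(x) = 0, R(x) = -4, and match powers of x.
Initial conditions: a_0 = 3, a_1 = -1.
Setting the coefficient of each power of x to zero and solving order by order (substituting the coefficients already found):
  x^0: 2 a_2 - 4 a_0 = 0  ->  2 a_2 = 4 a_0 = 12  ->  a_2 = 6
  x^1: 6 a_3 - 4 a_1 = 0  ->  6 a_3 = 4 a_1 = -4  ->  a_3 = -2/3
  x^2: 12 a_4 - 4 a_2 = 0  ->  12 a_4 = 4 a_2 = 24  ->  a_4 = 2
  x^3: 20 a_5 - 4 a_3 = 0  ->  20 a_5 = 4 a_3 = -8/3  ->  a_5 = -2/15
Truncated series: y(x) = 3 - x + 6 x^2 - (2/3) x^3 + 2 x^4 - (2/15) x^5 + O(x^6).

a_0 = 3; a_1 = -1; a_2 = 6; a_3 = -2/3; a_4 = 2; a_5 = -2/15


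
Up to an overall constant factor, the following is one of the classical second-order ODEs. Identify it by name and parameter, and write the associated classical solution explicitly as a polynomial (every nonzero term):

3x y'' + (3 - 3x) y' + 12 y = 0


All three coefficients share the factor 3; dividing through by 3 gives  x y'' + (1 - x) y' + 4 y = 0.
This matches the Laguerre equation x y'' + (1 - x) y' + n y = 0 with n = 4; the polynomial solution is L_4(x).
With y = sum_k a_k x^k, matching x^k gives (k+1)k a_{k+1} + (k+1) a_{k+1} - k a_k + n a_k = 0, i.e. (k+1)^2 a_{k+1} = (k - n) a_k = (k - 4) a_k. The right side vanishes at k = 4, so the series terminates at degree 4.
Standard normalization L_n(0) = 1 gives a_0 = 1. Work upward with a_{k+1} = (k - 4) a_k / (k+1)^2:
  a_1 = (0 - 4)(1) / 1^2 = -4/1 = -4
  a_2 = (1 - 4)(-4) / 2^2 = 12/4 = 3
  a_3 = (2 - 4)(3) / 3^2 = -6/9 = -2/3
  a_4 = (3 - 4)(-2/3) / 4^2 = (2/3)/16 = 1/24
Hence L_4(x) = x^4/24 - 2 x^3/3 + 3 x^2 - 4 x + 1.

L_4(x); series = x^4/24 - 2 x^3/3 + 3 x^2 - 4 x + 1
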